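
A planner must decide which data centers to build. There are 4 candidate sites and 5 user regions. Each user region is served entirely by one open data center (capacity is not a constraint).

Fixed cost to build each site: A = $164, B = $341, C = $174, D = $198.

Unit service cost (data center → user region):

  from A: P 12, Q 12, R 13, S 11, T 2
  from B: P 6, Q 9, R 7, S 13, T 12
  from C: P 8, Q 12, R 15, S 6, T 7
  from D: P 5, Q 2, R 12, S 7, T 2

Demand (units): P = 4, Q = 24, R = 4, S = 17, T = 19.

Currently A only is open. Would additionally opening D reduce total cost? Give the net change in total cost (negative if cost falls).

Current service cost with {A}: 613.
Adding D: each user region re-picks its cheapest; new service cost 273, saving 340.
Extra fixed cost: 198. Net change = 198 − 340 = -142.
(Totals: 777 → 635.)

Yes — net change −142 (cost falls by 142).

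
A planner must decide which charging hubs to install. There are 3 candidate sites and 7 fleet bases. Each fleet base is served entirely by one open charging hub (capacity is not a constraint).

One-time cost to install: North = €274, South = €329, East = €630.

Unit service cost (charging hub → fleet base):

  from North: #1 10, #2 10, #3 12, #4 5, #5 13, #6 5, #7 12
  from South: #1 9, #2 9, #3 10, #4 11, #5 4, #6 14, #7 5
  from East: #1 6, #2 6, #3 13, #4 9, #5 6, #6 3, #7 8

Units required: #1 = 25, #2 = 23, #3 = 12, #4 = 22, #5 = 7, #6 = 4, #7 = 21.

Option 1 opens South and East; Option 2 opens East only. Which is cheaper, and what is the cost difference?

Option 1: {South, East}: #1→East 6·25=150, #2→East 6·23=138, #3→South 10·12=120, #4→East 9·22=198, #5→South 4·7=28, #6→East 3·4=12, #7→South 5·21=105. Service 751; fixed 959; total 1710.
Option 2: {East}: #1→East 6·25=150, #2→East 6·23=138, #3→East 13·12=156, #4→East 9·22=198, #5→East 6·7=42, #6→East 3·4=12, #7→East 8·21=168. Service 864; fixed 630; total 1494.
Difference: |1710 − 1494| = 216.

Option 2 is cheaper by 216.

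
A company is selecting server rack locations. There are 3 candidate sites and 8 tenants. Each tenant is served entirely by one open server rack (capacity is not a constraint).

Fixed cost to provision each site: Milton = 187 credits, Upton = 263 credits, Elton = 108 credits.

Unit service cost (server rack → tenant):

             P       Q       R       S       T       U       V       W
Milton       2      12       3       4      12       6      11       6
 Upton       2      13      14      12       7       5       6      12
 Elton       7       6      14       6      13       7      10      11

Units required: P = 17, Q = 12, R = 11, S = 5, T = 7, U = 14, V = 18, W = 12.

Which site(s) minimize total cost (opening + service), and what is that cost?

Open Milton only; minimum total cost 856.

For any fixed open set, each tenant goes to its cheapest open site; total = fixed + service.
{Milton}: P→Milton 2·17=34, Q→Milton 12·12=144, R→Milton 3·11=33, S→Milton 4·5=20, T→Milton 12·7=84, U→Milton 6·14=84, V→Milton 11·18=198, W→Milton 6·12=72. Service 669; fixed 187; total 856.
{Milton, Elton}: service 579 + fixed 295 = 874
{Milton, Upton}: P→Milton 2·17=34, Q→Milton 12·12=144, R→Milton 3·11=33, S→Milton 4·5=20, T→Upton 7·7=49, U→Upton 5·14=70, V→Upton 6·18=108, W→Milton 6·12=72. Service 530; fixed 450; total 980.
{Milton, Upton, Elton}: service 458 + fixed 558 = 1016
No other subset beats 856.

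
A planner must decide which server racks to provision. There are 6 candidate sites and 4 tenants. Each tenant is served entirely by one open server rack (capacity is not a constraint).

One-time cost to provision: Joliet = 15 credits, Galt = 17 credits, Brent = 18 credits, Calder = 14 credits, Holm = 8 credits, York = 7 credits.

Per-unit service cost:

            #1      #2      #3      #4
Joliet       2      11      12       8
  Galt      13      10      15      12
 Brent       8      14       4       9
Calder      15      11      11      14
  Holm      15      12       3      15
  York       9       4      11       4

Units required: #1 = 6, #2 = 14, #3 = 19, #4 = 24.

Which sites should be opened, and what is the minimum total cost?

For any fixed open set, each tenant goes to its cheapest open site; total = fixed + service.
{Joliet, Holm, York}: #1→Joliet 2·6=12, #2→York 4·14=56, #3→Holm 3·19=57, #4→York 4·24=96. Service 221; fixed 30; total 251.
{Joliet, Calder, Holm, York}: service 221 + fixed 44 = 265
{Joliet, Galt, Holm, York}: service 221 + fixed 47 = 268
{Joliet, Galt, Brent, Calder, Holm, York}: #1→Joliet 2·6=12, #2→York 4·14=56, #3→Holm 3·19=57, #4→York 4·24=96. Service 221; fixed 79; total 300.
No other subset beats 251.

Open Joliet, Holm and York; minimum total cost 251.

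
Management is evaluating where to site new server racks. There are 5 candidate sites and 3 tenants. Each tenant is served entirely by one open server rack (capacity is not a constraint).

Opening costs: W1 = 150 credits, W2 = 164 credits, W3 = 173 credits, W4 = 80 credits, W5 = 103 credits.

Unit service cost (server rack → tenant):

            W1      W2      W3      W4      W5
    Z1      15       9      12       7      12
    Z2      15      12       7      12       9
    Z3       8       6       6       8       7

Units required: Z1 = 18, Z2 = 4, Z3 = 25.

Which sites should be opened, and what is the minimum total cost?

Open W4 only; minimum total cost 454.

For any fixed open set, each tenant goes to its cheapest open site; total = fixed + service.
{W4}: Z1→W4 7·18=126, Z2→W4 12·4=48, Z3→W4 8·25=200. Service 374; fixed 80; total 454.
{W4, W5}: service 337 + fixed 183 = 520
{W2}: Z1→W2 9·18=162, Z2→W2 12·4=48, Z3→W2 6·25=150. Service 360; fixed 164; total 524.
{W1, W2, W3, W4, W5}: service 304 + fixed 670 = 974
No other subset beats 454.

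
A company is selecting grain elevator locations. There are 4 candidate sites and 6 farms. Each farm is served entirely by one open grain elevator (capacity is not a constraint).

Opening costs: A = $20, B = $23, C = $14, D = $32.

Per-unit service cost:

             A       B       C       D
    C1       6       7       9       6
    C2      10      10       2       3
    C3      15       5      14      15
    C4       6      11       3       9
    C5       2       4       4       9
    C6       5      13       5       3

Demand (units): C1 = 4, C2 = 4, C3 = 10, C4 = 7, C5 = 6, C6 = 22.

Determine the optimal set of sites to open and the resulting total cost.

Open B, C and D; minimum total cost 262.

For any fixed open set, each farm goes to its cheapest open site; total = fixed + service.
{B, C, D}: C1→D 6·4=24, C2→C 2·4=8, C3→B 5·10=50, C4→C 3·7=21, C5→B 4·6=24, C6→D 3·22=66. Service 193; fixed 69; total 262.
{A, B, C, D}: service 181 + fixed 89 = 270
{B, C}: C1→B 7·4=28, C2→C 2·4=8, C3→B 5·10=50, C4→C 3·7=21, C5→B 4·6=24, C6→C 5·22=110. Service 241; fixed 37; total 278.
{C}: service 339 + fixed 14 = 353
(All 15 nonempty subsets were checked; B, C and D is lowest.)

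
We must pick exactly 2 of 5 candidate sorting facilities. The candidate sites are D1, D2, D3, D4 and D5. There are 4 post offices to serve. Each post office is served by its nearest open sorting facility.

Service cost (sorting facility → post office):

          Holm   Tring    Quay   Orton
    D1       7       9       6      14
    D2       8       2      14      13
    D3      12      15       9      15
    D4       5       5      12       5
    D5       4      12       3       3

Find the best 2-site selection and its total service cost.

Choose D2 and D5; total service cost 12.

With exactly 2 open, each post office uses its cheapest among the chosen.
{D2, D5}: Holm→D5 4, Tring→D2 2, Quay→D5 3, Orton→D5 3. Service cost 12.
{D4, D5}: service cost 15
{D1, D5}: service cost 19
Among all 10 size-2 choices, {D2, D5} is lowest.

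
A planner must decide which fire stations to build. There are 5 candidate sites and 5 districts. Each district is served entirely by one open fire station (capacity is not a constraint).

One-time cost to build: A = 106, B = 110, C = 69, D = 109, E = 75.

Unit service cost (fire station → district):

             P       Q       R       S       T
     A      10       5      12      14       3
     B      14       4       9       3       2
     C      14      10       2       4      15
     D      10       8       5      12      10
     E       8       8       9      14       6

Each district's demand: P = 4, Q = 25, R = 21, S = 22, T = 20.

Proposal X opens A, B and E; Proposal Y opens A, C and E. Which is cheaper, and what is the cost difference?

Proposal X: {A, B, E}: P→E 8·4=32, Q→B 4·25=100, R→B 9·21=189, S→B 3·22=66, T→B 2·20=40. Service 427; fixed 291; total 718.
Proposal Y: {A, C, E}: P→E 8·4=32, Q→A 5·25=125, R→C 2·21=42, S→C 4·22=88, T→A 3·20=60. Service 347; fixed 250; total 597.
Difference: |718 − 597| = 121.

Proposal Y is cheaper by 121.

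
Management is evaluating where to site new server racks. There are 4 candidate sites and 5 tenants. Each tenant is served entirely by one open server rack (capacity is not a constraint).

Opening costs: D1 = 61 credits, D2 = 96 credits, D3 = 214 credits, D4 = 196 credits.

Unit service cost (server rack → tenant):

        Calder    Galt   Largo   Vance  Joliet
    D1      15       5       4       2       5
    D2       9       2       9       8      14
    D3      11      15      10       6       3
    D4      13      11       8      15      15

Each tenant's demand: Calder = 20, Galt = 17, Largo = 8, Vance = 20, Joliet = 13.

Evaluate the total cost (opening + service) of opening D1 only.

Each tenant is assigned to its cheapest site among the open ones.
{D1}: Calder→D1 15·20=300, Galt→D1 5·17=85, Largo→D1 4·8=32, Vance→D1 2·20=40, Joliet→D1 5·13=65. Service 522; fixed 61; total 583.

Total cost: 583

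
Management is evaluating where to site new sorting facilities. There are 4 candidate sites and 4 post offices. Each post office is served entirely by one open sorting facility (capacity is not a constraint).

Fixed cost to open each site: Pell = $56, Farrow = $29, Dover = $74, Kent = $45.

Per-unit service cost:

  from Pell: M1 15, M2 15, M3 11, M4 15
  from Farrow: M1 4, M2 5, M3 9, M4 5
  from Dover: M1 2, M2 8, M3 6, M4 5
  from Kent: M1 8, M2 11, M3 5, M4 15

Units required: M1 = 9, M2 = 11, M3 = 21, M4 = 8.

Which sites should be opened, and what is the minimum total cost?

Open Farrow and Kent; minimum total cost 310.

For any fixed open set, each post office goes to its cheapest open site; total = fixed + service.
{Farrow, Kent}: M1→Farrow 4·9=36, M2→Farrow 5·11=55, M3→Kent 5·21=105, M4→Farrow 5·8=40. Service 236; fixed 74; total 310.
{Farrow, Dover}: service 239 + fixed 103 = 342
{Dover}: service 272 + fixed 74 = 346
{Pell, Farrow, Dover, Kent}: M1→Dover 2·9=18, M2→Farrow 5·11=55, M3→Kent 5·21=105, M4→Farrow 5·8=40. Service 218; fixed 204; total 422.
No other subset beats 310.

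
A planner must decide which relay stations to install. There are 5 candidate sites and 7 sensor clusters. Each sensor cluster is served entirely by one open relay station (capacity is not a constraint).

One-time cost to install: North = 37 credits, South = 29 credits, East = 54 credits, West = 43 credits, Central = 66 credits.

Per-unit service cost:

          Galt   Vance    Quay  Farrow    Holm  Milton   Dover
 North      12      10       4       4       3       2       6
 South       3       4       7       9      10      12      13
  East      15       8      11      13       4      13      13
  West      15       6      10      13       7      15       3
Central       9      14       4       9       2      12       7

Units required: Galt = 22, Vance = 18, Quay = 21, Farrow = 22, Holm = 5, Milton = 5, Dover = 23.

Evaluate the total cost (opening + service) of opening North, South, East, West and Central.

Total cost: 628

Each sensor cluster is assigned to its cheapest site among the open ones.
{North, South, East, West, Central}: Galt→South 3·22=66, Vance→South 4·18=72, Quay→North 4·21=84, Farrow→North 4·22=88, Holm→Central 2·5=10, Milton→North 2·5=10, Dover→West 3·23=69. Service 399; fixed 229; total 628.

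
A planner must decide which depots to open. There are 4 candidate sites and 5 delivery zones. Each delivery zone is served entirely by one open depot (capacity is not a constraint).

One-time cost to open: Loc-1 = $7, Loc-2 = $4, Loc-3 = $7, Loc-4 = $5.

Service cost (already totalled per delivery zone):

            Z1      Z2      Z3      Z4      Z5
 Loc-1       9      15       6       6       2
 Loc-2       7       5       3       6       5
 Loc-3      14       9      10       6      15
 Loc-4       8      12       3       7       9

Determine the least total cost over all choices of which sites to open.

Minimum total cost: 30

For any fixed open set, each delivery zone goes to its cheapest open site; total = fixed + service.
{Loc-2}: Z1→Loc-2 7, Z2→Loc-2 5, Z3→Loc-2 3, Z4→Loc-2 6, Z5→Loc-2 5. Service 26; fixed 4; total 30.
{Loc-1, Loc-2}: Z1→Loc-2 7, Z2→Loc-2 5, Z3→Loc-2 3, Z4→Loc-1 6, Z5→Loc-1 2. Service 23; fixed 11; total 34.
{Loc-2, Loc-4}: service 26 + fixed 9 = 35
{Loc-1, Loc-2, Loc-3, Loc-4}: service 23 + fixed 23 = 46
(All 15 nonempty subsets were checked; Loc-2 only is lowest.)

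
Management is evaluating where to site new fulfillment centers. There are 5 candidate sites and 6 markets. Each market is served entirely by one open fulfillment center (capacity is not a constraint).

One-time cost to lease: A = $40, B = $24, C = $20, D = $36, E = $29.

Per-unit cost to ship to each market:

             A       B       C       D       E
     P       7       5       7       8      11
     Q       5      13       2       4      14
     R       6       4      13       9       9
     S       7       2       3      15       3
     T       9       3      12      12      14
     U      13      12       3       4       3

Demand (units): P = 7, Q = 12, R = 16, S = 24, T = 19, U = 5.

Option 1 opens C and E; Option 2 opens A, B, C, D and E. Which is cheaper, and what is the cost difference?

Option 2 is cheaper by 189.

Option 1: {C, E}: P→C 7·7=49, Q→C 2·12=24, R→E 9·16=144, S→C 3·24=72, T→C 12·19=228, U→C 3·5=15. Service 532; fixed 49; total 581.
Option 2: {A, B, C, D, E}: P→B 5·7=35, Q→C 2·12=24, R→B 4·16=64, S→B 2·24=48, T→B 3·19=57, U→C 3·5=15. Service 243; fixed 149; total 392.
Difference: |581 − 392| = 189.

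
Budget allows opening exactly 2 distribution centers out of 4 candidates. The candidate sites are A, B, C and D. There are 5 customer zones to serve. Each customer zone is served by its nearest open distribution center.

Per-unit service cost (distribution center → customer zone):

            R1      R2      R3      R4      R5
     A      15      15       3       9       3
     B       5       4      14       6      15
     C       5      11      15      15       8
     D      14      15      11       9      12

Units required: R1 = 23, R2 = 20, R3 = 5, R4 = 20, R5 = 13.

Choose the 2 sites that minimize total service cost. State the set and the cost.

With exactly 2 open, each customer zone uses its cheapest among the chosen.
{A, B}: R1→B 5·23=115, R2→B 4·20=80, R3→A 3·5=15, R4→B 6·20=120, R5→A 3·13=39. Service cost 369.
{B, C}: service cost 489
{B, D}: service cost 526
Among all 6 size-2 choices, {A, B} is lowest.

Choose A and B; total service cost 369.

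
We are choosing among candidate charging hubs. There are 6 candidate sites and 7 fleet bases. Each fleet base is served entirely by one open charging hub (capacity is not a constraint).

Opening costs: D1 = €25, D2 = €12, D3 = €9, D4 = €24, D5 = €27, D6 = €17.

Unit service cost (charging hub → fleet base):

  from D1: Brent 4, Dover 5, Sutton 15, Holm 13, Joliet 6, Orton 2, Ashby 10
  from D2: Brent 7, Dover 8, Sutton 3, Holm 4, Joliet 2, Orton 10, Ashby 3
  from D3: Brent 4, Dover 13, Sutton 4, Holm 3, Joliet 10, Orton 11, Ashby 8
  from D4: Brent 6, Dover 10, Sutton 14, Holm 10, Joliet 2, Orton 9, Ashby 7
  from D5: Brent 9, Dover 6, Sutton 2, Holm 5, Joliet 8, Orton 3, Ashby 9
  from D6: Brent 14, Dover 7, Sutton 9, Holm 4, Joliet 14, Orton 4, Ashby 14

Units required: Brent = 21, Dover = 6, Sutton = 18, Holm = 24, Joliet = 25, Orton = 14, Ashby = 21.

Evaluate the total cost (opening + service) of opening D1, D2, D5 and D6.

Total cost: 468

Each fleet base is assigned to its cheapest site among the open ones.
{D1, D2, D5, D6}: Brent→D1 4·21=84, Dover→D1 5·6=30, Sutton→D5 2·18=36, Holm→D2 4·24=96, Joliet→D2 2·25=50, Orton→D1 2·14=28, Ashby→D2 3·21=63. Service 387; fixed 81; total 468.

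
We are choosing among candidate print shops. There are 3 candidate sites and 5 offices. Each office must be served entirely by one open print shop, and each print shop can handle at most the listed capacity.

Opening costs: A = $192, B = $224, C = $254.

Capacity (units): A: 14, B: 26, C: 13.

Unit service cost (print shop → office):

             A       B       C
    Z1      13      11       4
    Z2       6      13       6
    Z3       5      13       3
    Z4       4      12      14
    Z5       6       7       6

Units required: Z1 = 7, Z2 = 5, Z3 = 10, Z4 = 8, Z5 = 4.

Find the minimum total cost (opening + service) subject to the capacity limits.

Open {A, B}: Z1→B 11·7=77, Z2→A 6·5=30, Z3→B 13·10=130, Z4→A 4·8=32, Z5→B 7·4=28.
Loads: A carries 13/14, B carries 21/26. Service 297; fixed 416; total 713.
Next best feasible plan costs 728.

Minimum total cost: 713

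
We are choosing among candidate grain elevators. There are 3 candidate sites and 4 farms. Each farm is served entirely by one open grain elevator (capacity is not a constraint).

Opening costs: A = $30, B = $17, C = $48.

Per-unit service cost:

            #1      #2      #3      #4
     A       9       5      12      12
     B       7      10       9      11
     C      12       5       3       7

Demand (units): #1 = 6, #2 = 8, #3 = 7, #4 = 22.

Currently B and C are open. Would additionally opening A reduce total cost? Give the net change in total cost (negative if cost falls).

Current service cost with {B, C}: 257.
Adding A: each farm re-picks its cheapest; new service cost 257, saving 0.
Extra fixed cost: 30. Net change = 30 − 0 = 30.
(Totals: 322 → 352.)

No — net change +30 (cost rises by 30).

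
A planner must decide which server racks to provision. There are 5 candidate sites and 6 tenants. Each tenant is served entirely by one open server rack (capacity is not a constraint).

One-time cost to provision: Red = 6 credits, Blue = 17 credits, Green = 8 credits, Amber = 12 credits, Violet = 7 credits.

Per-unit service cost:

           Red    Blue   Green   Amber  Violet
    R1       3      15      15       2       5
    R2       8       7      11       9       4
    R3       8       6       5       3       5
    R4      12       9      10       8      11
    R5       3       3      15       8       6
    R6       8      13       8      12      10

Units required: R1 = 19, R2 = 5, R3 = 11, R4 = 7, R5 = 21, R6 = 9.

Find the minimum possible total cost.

For any fixed open set, each tenant goes to its cheapest open site; total = fixed + service.
{Red, Amber, Violet}: R1→Amber 2·19=38, R2→Violet 4·5=20, R3→Amber 3·11=33, R4→Amber 8·7=56, R5→Red 3·21=63, R6→Red 8·9=72. Service 282; fixed 25; total 307.
{Red, Green, Amber, Violet}: service 282 + fixed 33 = 315
{Red, Amber}: service 302 + fixed 18 = 320
{Red, Blue, Green, Amber, Violet}: R1→Amber 2·19=38, R2→Violet 4·5=20, R3→Amber 3·11=33, R4→Amber 8·7=56, R5→Red 3·21=63, R6→Red 8·9=72. Service 282; fixed 50; total 332.
No other subset beats 307.

Minimum total cost: 307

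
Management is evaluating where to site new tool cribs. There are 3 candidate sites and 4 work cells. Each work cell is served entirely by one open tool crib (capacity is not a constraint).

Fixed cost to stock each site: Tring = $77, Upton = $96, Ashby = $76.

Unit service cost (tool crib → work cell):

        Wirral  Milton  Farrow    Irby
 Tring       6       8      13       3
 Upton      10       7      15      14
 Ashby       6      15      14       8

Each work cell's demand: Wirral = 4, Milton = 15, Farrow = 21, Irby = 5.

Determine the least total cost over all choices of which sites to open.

For any fixed open set, each work cell goes to its cheapest open site; total = fixed + service.
{Tring}: Wirral→Tring 6·4=24, Milton→Tring 8·15=120, Farrow→Tring 13·21=273, Irby→Tring 3·5=15. Service 432; fixed 77; total 509.
{Tring, Ashby}: service 432 + fixed 153 = 585
{Tring, Upton}: service 417 + fixed 173 = 590
{Tring, Upton, Ashby}: service 417 + fixed 249 = 666
No other subset beats 509.

Minimum total cost: 509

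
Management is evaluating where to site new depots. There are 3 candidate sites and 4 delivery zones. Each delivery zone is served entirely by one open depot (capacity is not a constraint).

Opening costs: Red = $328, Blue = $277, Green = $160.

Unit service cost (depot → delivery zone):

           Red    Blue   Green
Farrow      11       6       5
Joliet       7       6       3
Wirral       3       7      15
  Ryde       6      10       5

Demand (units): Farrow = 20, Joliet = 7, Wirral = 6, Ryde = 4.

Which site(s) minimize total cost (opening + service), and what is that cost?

Open Green only; minimum total cost 391.

For any fixed open set, each delivery zone goes to its cheapest open site; total = fixed + service.
{Green}: Farrow→Green 5·20=100, Joliet→Green 3·7=21, Wirral→Green 15·6=90, Ryde→Green 5·4=20. Service 231; fixed 160; total 391.
{Blue}: service 244 + fixed 277 = 521
{Blue, Green}: service 183 + fixed 437 = 620
{Red, Blue, Green}: service 159 + fixed 765 = 924
No other subset beats 391.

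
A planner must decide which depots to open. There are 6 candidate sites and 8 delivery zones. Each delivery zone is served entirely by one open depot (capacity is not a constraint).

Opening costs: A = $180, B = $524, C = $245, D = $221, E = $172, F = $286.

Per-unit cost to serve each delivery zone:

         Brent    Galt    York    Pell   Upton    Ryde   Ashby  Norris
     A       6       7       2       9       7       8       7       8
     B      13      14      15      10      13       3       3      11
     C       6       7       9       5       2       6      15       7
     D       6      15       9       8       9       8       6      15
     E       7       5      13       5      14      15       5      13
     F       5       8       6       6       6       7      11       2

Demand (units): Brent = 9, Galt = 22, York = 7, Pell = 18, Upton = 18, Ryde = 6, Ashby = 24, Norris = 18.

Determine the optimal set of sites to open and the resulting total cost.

For any fixed open set, each delivery zone goes to its cheapest open site; total = fixed + service.
{A}: Brent→A 6·9=54, Galt→A 7·22=154, York→A 2·7=14, Pell→A 9·18=162, Upton→A 7·18=126, Ryde→A 8·6=48, Ashby→A 7·24=168, Norris→A 8·18=144. Service 870; fixed 180; total 1050.
{E, F}: service 593 + fixed 458 = 1051
{C, E}: service 635 + fixed 417 = 1052
{A, B, C, D, E, F}: service 421 + fixed 1628 = 2049
No other subset beats 1050.

Open A only; minimum total cost 1050.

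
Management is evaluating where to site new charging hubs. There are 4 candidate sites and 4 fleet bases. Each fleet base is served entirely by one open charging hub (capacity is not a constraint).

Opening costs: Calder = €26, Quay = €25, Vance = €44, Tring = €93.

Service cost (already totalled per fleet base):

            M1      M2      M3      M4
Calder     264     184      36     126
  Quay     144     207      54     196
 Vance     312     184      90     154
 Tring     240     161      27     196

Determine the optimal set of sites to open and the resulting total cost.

Open Calder and Quay; minimum total cost 541.

For any fixed open set, each fleet base goes to its cheapest open site; total = fixed + service.
{Calder, Quay}: M1→Quay 144, M2→Calder 184, M3→Calder 36, M4→Calder 126. Service 490; fixed 51; total 541.
{Calder, Quay, Vance}: service 490 + fixed 95 = 585
{Calder, Quay, Tring}: M1→Quay 144, M2→Tring 161, M3→Tring 27, M4→Calder 126. Service 458; fixed 144; total 602.
{Calder, Quay, Vance, Tring}: M1→Quay 144, M2→Tring 161, M3→Tring 27, M4→Calder 126. Service 458; fixed 188; total 646.
(All 15 nonempty subsets were checked; Calder and Quay is lowest.)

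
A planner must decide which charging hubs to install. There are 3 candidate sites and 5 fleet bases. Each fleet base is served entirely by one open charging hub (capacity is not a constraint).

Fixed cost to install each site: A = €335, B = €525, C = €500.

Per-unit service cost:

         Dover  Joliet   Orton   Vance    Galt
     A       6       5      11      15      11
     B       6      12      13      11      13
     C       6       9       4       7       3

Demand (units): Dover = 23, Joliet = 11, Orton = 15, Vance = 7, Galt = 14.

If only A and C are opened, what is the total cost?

Each fleet base is assigned to its cheapest site among the open ones.
{A, C}: Dover→A 6·23=138, Joliet→A 5·11=55, Orton→C 4·15=60, Vance→C 7·7=49, Galt→C 3·14=42. Service 344; fixed 835; total 1179.

Total cost: 1179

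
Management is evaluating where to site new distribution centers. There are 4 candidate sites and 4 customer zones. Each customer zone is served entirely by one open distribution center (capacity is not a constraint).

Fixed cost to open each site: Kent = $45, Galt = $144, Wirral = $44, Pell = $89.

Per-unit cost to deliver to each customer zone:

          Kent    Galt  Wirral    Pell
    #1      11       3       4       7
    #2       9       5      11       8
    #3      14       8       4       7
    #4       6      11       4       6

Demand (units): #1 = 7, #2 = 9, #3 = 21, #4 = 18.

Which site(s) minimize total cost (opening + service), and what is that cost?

For any fixed open set, each customer zone goes to its cheapest open site; total = fixed + service.
{Wirral}: #1→Wirral 4·7=28, #2→Wirral 11·9=99, #3→Wirral 4·21=84, #4→Wirral 4·18=72. Service 283; fixed 44; total 327.
{Kent, Wirral}: #1→Wirral 4·7=28, #2→Kent 9·9=81, #3→Wirral 4·21=84, #4→Wirral 4·18=72. Service 265; fixed 89; total 354.
{Wirral, Pell}: #1→Wirral 4·7=28, #2→Pell 8·9=72, #3→Wirral 4·21=84, #4→Wirral 4·18=72. Service 256; fixed 133; total 389.
{Kent, Galt, Wirral, Pell}: service 222 + fixed 322 = 544
No other subset beats 327.

Open Wirral only; minimum total cost 327.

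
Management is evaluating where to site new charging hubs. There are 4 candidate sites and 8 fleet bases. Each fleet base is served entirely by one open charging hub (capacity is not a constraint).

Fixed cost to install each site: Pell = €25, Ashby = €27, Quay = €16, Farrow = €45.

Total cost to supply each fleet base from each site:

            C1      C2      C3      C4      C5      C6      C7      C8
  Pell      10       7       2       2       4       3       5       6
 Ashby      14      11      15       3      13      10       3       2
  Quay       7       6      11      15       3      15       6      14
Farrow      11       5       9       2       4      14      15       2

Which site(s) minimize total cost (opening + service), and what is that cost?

Open Pell only; minimum total cost 64.

For any fixed open set, each fleet base goes to its cheapest open site; total = fixed + service.
{Pell}: C1→Pell 10, C2→Pell 7, C3→Pell 2, C4→Pell 2, C5→Pell 4, C6→Pell 3, C7→Pell 5, C8→Pell 6. Service 39; fixed 25; total 64.
{Pell, Quay}: C1→Quay 7, C2→Quay 6, C3→Pell 2, C4→Pell 2, C5→Quay 3, C6→Pell 3, C7→Pell 5, C8→Pell 6. Service 34; fixed 41; total 75.
{Pell, Ashby}: C1→Pell 10, C2→Pell 7, C3→Pell 2, C4→Pell 2, C5→Pell 4, C6→Pell 3, C7→Ashby 3, C8→Ashby 2. Service 33; fixed 52; total 85.
{Pell, Ashby, Quay, Farrow}: C1→Quay 7, C2→Farrow 5, C3→Pell 2, C4→Pell 2, C5→Quay 3, C6→Pell 3, C7→Ashby 3, C8→Ashby 2. Service 27; fixed 113; total 140.
No other subset beats 64.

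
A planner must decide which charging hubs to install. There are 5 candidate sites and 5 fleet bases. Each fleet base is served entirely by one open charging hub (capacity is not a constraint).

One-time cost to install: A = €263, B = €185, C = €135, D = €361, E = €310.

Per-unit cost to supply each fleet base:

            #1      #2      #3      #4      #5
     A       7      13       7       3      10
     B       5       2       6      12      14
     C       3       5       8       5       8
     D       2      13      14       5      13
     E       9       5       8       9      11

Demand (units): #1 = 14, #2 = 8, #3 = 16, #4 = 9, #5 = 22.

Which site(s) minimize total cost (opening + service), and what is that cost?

For any fixed open set, each fleet base goes to its cheapest open site; total = fixed + service.
{C}: #1→C 3·14=42, #2→C 5·8=40, #3→C 8·16=128, #4→C 5·9=45, #5→C 8·22=176. Service 431; fixed 135; total 566.
{B, C}: service 375 + fixed 320 = 695
{B}: service 598 + fixed 185 = 783
{A, B, C, D, E}: service 343 + fixed 1254 = 1597
No other subset beats 566.

Open C only; minimum total cost 566.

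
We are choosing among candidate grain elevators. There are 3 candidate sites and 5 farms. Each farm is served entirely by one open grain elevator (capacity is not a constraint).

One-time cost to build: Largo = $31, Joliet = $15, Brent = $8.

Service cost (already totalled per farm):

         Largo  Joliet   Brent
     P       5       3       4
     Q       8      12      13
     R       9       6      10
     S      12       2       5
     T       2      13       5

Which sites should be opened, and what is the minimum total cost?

For any fixed open set, each farm goes to its cheapest open site; total = fixed + service.
{Brent}: P→Brent 4, Q→Brent 13, R→Brent 10, S→Brent 5, T→Brent 5. Service 37; fixed 8; total 45.
{Joliet}: service 36 + fixed 15 = 51
{Joliet, Brent}: service 28 + fixed 23 = 51
{Largo, Joliet, Brent}: service 21 + fixed 54 = 75
(All 7 nonempty subsets were checked; Brent only is lowest.)

Open Brent only; minimum total cost 45.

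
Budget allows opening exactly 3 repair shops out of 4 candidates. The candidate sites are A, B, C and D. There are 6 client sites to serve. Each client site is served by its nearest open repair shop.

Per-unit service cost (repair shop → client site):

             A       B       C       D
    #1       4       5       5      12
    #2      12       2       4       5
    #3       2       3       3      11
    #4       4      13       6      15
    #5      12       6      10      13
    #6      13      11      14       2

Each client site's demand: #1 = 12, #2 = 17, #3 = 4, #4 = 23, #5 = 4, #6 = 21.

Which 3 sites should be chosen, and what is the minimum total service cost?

Choose A, B and D; total service cost 248.

With exactly 3 open, each client site uses its cheapest among the chosen.
{A, B, D}: #1→A 4·12=48, #2→B 2·17=34, #3→A 2·4=8, #4→A 4·23=92, #5→B 6·4=24, #6→D 2·21=42. Service cost 248.
{A, C, D}: service cost 298
{B, C, D}: service cost 310
Among all 4 size-3 choices, {A, B, D} is lowest.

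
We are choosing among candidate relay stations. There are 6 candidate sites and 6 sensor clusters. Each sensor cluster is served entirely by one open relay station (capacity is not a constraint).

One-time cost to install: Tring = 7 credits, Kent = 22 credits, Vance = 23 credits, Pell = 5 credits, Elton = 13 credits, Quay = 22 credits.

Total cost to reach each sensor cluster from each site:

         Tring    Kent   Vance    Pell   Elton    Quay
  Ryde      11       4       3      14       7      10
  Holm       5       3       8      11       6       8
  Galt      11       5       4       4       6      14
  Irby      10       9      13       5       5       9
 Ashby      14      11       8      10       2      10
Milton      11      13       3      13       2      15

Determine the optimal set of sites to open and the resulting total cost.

Open Elton only; minimum total cost 41.

For any fixed open set, each sensor cluster goes to its cheapest open site; total = fixed + service.
{Elton}: Ryde→Elton 7, Holm→Elton 6, Galt→Elton 6, Irby→Elton 5, Ashby→Elton 2, Milton→Elton 2. Service 28; fixed 13; total 41.
{Pell, Elton}: Ryde→Elton 7, Holm→Elton 6, Galt→Pell 4, Irby→Pell 5, Ashby→Elton 2, Milton→Elton 2. Service 26; fixed 18; total 44.
{Tring, Elton}: Ryde→Elton 7, Holm→Tring 5, Galt→Elton 6, Irby→Elton 5, Ashby→Elton 2, Milton→Elton 2. Service 27; fixed 20; total 47.
{Tring, Kent, Vance, Pell, Elton, Quay}: Ryde→Vance 3, Holm→Kent 3, Galt→Vance 4, Irby→Pell 5, Ashby→Elton 2, Milton→Elton 2. Service 19; fixed 92; total 111.
No other subset beats 41.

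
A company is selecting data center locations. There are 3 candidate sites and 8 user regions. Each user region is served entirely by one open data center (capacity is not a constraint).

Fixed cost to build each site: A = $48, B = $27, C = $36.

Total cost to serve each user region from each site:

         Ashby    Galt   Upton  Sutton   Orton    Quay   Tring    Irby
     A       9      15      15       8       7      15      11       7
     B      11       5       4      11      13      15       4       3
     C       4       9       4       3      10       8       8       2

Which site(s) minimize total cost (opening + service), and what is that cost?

For any fixed open set, each user region goes to its cheapest open site; total = fixed + service.
{C}: Ashby→C 4, Galt→C 9, Upton→C 4, Sutton→C 3, Orton→C 10, Quay→C 8, Tring→C 8, Irby→C 2. Service 48; fixed 36; total 84.
{B}: service 66 + fixed 27 = 93
{B, C}: service 40 + fixed 63 = 103
{A, B, C}: service 37 + fixed 111 = 148
No other subset beats 84.

Open C only; minimum total cost 84.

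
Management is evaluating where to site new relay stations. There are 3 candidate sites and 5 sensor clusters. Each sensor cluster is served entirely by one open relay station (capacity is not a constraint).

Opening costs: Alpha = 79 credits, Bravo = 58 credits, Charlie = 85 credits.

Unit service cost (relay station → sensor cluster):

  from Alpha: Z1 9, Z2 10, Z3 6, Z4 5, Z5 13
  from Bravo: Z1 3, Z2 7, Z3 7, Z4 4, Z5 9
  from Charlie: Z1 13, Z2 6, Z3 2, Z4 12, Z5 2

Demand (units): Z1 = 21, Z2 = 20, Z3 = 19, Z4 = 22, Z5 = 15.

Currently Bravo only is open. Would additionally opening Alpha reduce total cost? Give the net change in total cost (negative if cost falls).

Current service cost with {Bravo}: 559.
Adding Alpha: each sensor cluster re-picks its cheapest; new service cost 540, saving 19.
Extra fixed cost: 79. Net change = 79 − 19 = 60.
(Totals: 617 → 677.)

No — net change +60 (cost rises by 60).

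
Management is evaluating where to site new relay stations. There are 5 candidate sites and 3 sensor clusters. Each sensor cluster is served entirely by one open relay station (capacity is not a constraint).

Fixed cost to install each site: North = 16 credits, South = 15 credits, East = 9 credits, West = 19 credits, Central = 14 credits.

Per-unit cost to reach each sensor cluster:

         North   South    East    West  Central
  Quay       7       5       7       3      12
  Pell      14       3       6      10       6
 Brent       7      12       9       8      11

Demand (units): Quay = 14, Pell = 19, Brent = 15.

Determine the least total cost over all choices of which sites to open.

For any fixed open set, each sensor cluster goes to its cheapest open site; total = fixed + service.
{South, West}: Quay→West 3·14=42, Pell→South 3·19=57, Brent→West 8·15=120. Service 219; fixed 34; total 253.
{North, South, West}: Quay→West 3·14=42, Pell→South 3·19=57, Brent→North 7·15=105. Service 204; fixed 50; total 254.
{South, East, West}: Quay→West 3·14=42, Pell→South 3·19=57, Brent→West 8·15=120. Service 219; fixed 43; total 262.
{North, South, East, West, Central}: service 204 + fixed 73 = 277
No other subset beats 253.

Minimum total cost: 253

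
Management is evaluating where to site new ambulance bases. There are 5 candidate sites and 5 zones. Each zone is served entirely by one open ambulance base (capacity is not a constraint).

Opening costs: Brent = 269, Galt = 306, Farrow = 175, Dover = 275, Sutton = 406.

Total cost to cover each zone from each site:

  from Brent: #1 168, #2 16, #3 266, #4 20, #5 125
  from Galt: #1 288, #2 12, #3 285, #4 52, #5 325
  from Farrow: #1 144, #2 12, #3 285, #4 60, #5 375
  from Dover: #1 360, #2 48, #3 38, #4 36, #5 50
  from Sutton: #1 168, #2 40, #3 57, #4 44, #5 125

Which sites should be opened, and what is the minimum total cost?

For any fixed open set, each zone goes to its cheapest open site; total = fixed + service.
{Farrow, Dover}: #1→Farrow 144, #2→Farrow 12, #3→Dover 38, #4→Dover 36, #5→Dover 50. Service 280; fixed 450; total 730.
{Dover}: #1→Dover 360, #2→Dover 48, #3→Dover 38, #4→Dover 36, #5→Dover 50. Service 532; fixed 275; total 807.
{Brent, Dover}: #1→Brent 168, #2→Brent 16, #3→Dover 38, #4→Brent 20, #5→Dover 50. Service 292; fixed 544; total 836.
{Brent, Galt, Farrow, Dover, Sutton}: #1→Farrow 144, #2→Galt 12, #3→Dover 38, #4→Brent 20, #5→Dover 50. Service 264; fixed 1431; total 1695.
No other subset beats 730.

Open Farrow and Dover; minimum total cost 730.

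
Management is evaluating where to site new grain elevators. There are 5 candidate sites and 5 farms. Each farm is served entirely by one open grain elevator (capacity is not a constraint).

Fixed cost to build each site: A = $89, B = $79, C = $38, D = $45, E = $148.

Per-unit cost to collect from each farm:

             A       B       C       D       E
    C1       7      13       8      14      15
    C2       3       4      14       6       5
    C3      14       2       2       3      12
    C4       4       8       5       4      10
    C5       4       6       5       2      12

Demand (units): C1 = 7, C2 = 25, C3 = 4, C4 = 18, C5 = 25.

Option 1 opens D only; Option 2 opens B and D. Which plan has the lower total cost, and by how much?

Option 1: {D}: C1→D 14·7=98, C2→D 6·25=150, C3→D 3·4=12, C4→D 4·18=72, C5→D 2·25=50. Service 382; fixed 45; total 427.
Option 2: {B, D}: C1→B 13·7=91, C2→B 4·25=100, C3→B 2·4=8, C4→D 4·18=72, C5→D 2·25=50. Service 321; fixed 124; total 445.
Difference: |427 − 445| = 18.

Option 1 is cheaper by 18.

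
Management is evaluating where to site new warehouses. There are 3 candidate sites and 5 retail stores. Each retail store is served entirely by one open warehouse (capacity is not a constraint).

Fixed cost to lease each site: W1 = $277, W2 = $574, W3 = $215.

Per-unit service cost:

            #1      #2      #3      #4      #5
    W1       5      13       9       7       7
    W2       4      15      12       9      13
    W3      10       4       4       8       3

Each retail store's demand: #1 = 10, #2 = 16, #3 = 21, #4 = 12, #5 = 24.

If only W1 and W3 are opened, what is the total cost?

Total cost: 846

Each retail store is assigned to its cheapest site among the open ones.
{W1, W3}: #1→W1 5·10=50, #2→W3 4·16=64, #3→W3 4·21=84, #4→W1 7·12=84, #5→W3 3·24=72. Service 354; fixed 492; total 846.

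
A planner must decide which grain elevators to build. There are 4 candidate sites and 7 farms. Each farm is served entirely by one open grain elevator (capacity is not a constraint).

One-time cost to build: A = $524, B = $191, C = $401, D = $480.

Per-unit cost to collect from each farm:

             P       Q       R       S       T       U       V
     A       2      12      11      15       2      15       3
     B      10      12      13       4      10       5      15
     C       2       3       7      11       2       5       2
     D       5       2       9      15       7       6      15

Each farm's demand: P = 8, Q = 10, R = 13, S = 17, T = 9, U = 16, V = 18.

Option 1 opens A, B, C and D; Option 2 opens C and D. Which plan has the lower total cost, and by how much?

Option 2 is cheaper by 596.

Option 1: {A, B, C, D}: P→A 2·8=16, Q→D 2·10=20, R→C 7·13=91, S→B 4·17=68, T→A 2·9=18, U→B 5·16=80, V→C 2·18=36. Service 329; fixed 1596; total 1925.
Option 2: {C, D}: P→C 2·8=16, Q→D 2·10=20, R→C 7·13=91, S→C 11·17=187, T→C 2·9=18, U→C 5·16=80, V→C 2·18=36. Service 448; fixed 881; total 1329.
Difference: |1925 − 1329| = 596.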